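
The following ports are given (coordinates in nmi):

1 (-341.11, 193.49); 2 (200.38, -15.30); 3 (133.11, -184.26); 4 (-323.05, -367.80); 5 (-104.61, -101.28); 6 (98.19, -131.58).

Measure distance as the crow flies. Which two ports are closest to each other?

3 and 6

Pairwise distances:
3–6: 63.20 nmi
2–6: 154.80 nmi
2–3: 181.86 nmi
5–6: 205.05 nmi
3–5: 251.79 nmi
2–5: 316.88 nmi
4–5: 344.60 nmi
1–5: 377.92 nmi
4–6: 482.95 nmi
3–4: 491.70 nmi
1–6: 546.49 nmi
1–4: 561.58 nmi
1–2: 580.35 nmi
1–3: 606.28 nmi
2–4: 631.06 nmi
Closest pair: 3–6 at 63.20 nmi.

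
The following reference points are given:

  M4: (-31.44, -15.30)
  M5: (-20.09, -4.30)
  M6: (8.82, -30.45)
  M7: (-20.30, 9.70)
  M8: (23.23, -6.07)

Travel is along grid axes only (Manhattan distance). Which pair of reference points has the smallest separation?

Pairwise distances:
M4–M5: |11.35| + |11.00| = 11.35 + 11.00 = 22.35
M4–M6: |40.26| + |-15.15| = 40.26 + 15.15 = 55.41
M4–M7: |11.14| + |25.00| = 11.14 + 25.00 = 36.14
M4–M8: |54.67| + |9.23| = 54.67 + 9.23 = 63.90
M5–M6: |28.91| + |-26.15| = 28.91 + 26.15 = 55.06
M5–M7: |-0.21| + |14.00| = 0.21 + 14.00 = 14.21
M5–M8: |43.32| + |-1.77| = 43.32 + 1.77 = 45.09
M6–M7: |-29.12| + |40.15| = 29.12 + 40.15 = 69.27
M6–M8: |14.41| + |24.38| = 14.41 + 24.38 = 38.79
M7–M8: |43.53| + |-15.77| = 43.53 + 15.77 = 59.30
Closest pair: M5–M7 at 14.21.

M5 and M7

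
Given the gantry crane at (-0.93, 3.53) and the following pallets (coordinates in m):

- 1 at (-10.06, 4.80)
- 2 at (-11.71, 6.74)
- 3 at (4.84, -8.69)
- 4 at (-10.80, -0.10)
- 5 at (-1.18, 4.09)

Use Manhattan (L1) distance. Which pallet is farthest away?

Distances from (-0.93, 3.53):
1: 10.40 m
2: 13.99 m
3: 17.99 m
4: 13.50 m
5: 0.81 m
Maximum: 3 at 17.99 m.

3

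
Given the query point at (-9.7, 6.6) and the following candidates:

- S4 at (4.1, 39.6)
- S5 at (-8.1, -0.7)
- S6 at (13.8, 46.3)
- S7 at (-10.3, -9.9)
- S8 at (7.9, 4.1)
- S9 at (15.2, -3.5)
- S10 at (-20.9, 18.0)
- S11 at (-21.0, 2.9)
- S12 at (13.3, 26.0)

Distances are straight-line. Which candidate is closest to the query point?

Distances from (-9.7, 6.6):
S4: √((13.8)² + (33.0)²) = √(190.440 + 1089.000) = 35.8
S5: √((1.6)² + (-7.3)²) = √(2.560 + 53.290) = 7.5
S6: √((23.5)² + (39.7)²) = √(552.250 + 1576.090) = 46.1
S7: √((-0.6)² + (-16.5)²) = √(0.360 + 272.250) = 16.5
S8: √((17.6)² + (-2.5)²) = √(309.760 + 6.250) = 17.8
S9: √((24.9)² + (-10.1)²) = √(620.010 + 102.010) = 26.9
S10: √((-11.2)² + (11.4)²) = √(125.440 + 129.960) = 16.0
S11: √((-11.3)² + (-3.7)²) = √(127.690 + 13.690) = 11.9
S12: √((23.0)² + (19.4)²) = √(529.000 + 376.360) = 30.1
Minimum: S5 at 7.5.

S5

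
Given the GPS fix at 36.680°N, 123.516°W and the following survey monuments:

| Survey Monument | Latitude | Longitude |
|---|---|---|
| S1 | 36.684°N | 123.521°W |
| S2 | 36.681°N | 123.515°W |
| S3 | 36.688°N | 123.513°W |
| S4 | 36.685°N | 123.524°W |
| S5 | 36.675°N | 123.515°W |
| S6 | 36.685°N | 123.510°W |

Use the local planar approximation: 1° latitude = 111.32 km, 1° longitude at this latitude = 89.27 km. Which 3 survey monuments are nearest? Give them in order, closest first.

Distances from 36.680°N, 123.516°W:
S1: √((0.004·111.32)² + (-0.005·89.27)²) = √(0.19827 + 0.19923) = 0.630 km
S2: √((0.001·111.32)² + (0.001·89.27)²) = √(0.01239 + 0.00797) = 0.143 km
S3: √((0.008·111.32)² + (0.003·89.27)²) = √(0.79310 + 0.07172) = 0.930 km
S4: √((0.005·111.32)² + (-0.008·89.27)²) = √(0.30980 + 0.51002) = 0.905 km
S5: √((-0.005·111.32)² + (0.001·89.27)²) = √(0.30980 + 0.00797) = 0.564 km
S6: √((0.005·111.32)² + (0.006·89.27)²) = √(0.30980 + 0.28689) = 0.772 km
Sorted: S2 (0.143 km) < S5 (0.564 km) < S1 (0.630 km) < S6 (0.772 km) < S4 (0.905 km) < …

S2, S5, S1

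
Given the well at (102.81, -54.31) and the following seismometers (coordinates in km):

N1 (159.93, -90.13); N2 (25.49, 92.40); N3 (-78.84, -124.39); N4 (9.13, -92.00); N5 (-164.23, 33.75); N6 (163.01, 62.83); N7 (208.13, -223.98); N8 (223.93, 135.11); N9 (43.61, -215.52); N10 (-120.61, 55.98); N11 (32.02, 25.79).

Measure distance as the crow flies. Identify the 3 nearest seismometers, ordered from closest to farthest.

N1, N4, N11

Distances from (102.81, -54.31):
N1: √((57.12)² + (-35.82)²) = √(3262.6944 + 1283.0724) = 67.42 km
N2: √((-77.32)² + (146.71)²) = √(5978.3824 + 21523.8241) = 165.84 km
N3: √((-181.65)² + (-70.08)²) = √(32996.7225 + 4911.2064) = 194.70 km
N4: √((-93.68)² + (-37.69)²) = √(8775.9424 + 1420.5361) = 100.98 km
N5: √((-267.04)² + (88.06)²) = √(71310.3616 + 7754.5636) = 281.18 km
N6: √((60.20)² + (117.14)²) = √(3624.0400 + 13721.7796) = 131.70 km
N7: √((105.32)² + (-169.67)²) = √(11092.3024 + 28787.9089) = 199.70 km
N8: √((121.12)² + (189.42)²) = √(14670.0544 + 35879.9364) = 224.83 km
N9: √((-59.20)² + (-161.21)²) = √(3504.6400 + 25988.6641) = 171.74 km
N10: √((-223.42)² + (110.29)²) = √(49916.4964 + 12163.8841) = 249.16 km
N11: √((-70.79)² + (80.10)²) = √(5011.2241 + 6416.0100) = 106.90 km
Sorted: N1 (67.42 km) < N4 (100.98 km) < N11 (106.90 km) < N6 (131.70 km) < N2 (165.84 km) < …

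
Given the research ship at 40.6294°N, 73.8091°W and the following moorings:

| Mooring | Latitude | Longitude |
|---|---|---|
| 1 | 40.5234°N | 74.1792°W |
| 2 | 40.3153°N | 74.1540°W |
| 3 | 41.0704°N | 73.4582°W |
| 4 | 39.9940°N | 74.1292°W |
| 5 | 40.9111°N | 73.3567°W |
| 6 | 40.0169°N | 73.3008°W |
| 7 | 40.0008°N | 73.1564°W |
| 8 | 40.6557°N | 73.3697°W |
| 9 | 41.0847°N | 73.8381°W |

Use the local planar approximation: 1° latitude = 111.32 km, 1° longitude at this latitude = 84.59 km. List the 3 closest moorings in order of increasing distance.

1, 8, 2

Distances from 40.6294°N, 73.8091°W:
1: √((-0.1060·111.32)² + (-0.3701·84.59)²) = √(139.238112 + 980.113159) = 33.4567 km
2: √((-0.3141·111.32)² + (-0.3449·84.59)²) = √(1222.594023 + 851.185935) = 45.5388 km
3: √((0.4410·111.32)² + (0.3509·84.59)²) = √(2410.036246 + 881.058583) = 57.3681 km
4: √((-0.6354·111.32)² + (-0.3201·84.59)²) = √(5003.118810 + 733.177955) = 75.7383 km
5: √((0.2817·111.32)² + (0.4524·84.59)²) = √(983.377097 + 1464.479317) = 49.4758 km
6: √((-0.6125·111.32)² + (0.5083·84.59)²) = √(4648.989672 + 1848.750350) = 80.6086 km
7: √((-0.6286·111.32)² + (0.6527·84.59)²) = √(4896.605868 + 3048.353129) = 89.1345 km
8: √((0.0263·111.32)² + (0.4394·84.59)²) = √(8.571521 + 1381.523113) = 37.2840 km
9: √((0.4553·111.32)² + (-0.0290·84.59)²) = √(2568.867451 + 6.017749) = 50.7433 km
Sorted: 1 (33.4567 km) < 8 (37.2840 km) < 2 (45.5388 km) < 5 (49.4758 km) < 9 (50.7433 km) < …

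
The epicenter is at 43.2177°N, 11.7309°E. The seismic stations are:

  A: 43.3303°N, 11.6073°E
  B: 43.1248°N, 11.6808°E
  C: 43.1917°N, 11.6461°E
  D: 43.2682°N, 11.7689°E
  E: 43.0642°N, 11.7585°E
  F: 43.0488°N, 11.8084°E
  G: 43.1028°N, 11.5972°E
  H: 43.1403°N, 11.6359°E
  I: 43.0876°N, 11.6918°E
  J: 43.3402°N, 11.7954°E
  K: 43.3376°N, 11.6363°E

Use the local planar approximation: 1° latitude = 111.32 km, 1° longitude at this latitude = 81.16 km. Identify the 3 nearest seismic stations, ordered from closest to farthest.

Distances from 43.2177°N, 11.7309°E:
A: √((0.1126·111.32)² + (-0.1236·81.16)²) = √(157.116999 + 100.628504) = 16.0545 km
B: √((-0.0929·111.32)² + (-0.0501·81.16)²) = √(106.949270 + 16.533299) = 11.1123 km
C: √((-0.0260·111.32)² + (-0.0848·81.16)²) = √(8.377088 + 47.366989) = 7.4662 km
D: √((0.0505·111.32)² + (0.0380·81.16)²) = √(31.603061 + 9.511549) = 6.4121 km
E: √((-0.1535·111.32)² + (0.0276·81.16)²) = √(291.986757 + 5.017672) = 17.2338 km
F: √((-0.1689·111.32)² + (0.0775·81.16)²) = √(353.513249 + 39.562842) = 19.8261 km
G: √((-0.1149·111.32)² + (-0.1337·81.16)²) = √(163.601188 + 117.746198) = 16.7734 km
H: √((-0.0774·111.32)² + (-0.0950·81.16)²) = √(74.238351 + 59.447184) = 11.5622 km
I: √((-0.1301·111.32)² + (-0.0391·81.16)²) = √(209.749526 + 10.070188) = 14.8263 km
J: √((0.1225·111.32)² + (0.0645·81.16)²) = √(185.959587 + 27.403340) = 14.6069 km
K: √((0.1199·111.32)² + (-0.0946·81.16)²) = √(178.149563 + 58.947630) = 15.3980 km
Sorted: D (6.4121 km) < C (7.4662 km) < B (11.1123 km) < H (11.5622 km) < J (14.6069 km) < …

D, C, B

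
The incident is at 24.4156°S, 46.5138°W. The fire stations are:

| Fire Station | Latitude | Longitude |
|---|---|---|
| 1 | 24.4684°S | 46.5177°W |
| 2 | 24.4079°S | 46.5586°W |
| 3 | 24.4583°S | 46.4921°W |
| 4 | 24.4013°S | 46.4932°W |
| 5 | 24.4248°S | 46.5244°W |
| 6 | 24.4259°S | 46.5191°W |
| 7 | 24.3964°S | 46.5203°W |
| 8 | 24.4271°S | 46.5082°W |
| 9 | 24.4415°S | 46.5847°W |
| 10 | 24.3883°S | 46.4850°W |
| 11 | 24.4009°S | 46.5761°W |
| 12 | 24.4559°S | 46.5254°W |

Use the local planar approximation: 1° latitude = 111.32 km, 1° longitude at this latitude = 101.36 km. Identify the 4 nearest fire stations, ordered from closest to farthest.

Distances from 24.4156°S, 46.5138°W:
1: 5.8910 km
2: 4.6211 km
3: 5.2376 km
4: 2.6256 km
5: 1.4843 km
6: 1.2662 km
7: 2.2366 km
8: 1.4004 km
9: 7.7432 km
10: 4.2139 km
11: 6.5233 km
12: 4.6377 km
Sorted: 6 (1.2662 km) < 8 (1.4004 km) < 5 (1.4843 km) < 7 (2.2366 km) < 4 (2.6256 km) < 10 (4.2139 km) < …

6, 8, 5, 7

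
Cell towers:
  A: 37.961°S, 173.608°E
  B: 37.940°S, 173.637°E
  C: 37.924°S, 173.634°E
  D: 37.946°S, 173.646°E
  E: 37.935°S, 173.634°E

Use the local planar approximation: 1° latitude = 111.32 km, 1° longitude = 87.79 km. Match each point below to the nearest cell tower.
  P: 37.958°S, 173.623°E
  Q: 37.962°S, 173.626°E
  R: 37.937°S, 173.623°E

P at 37.958°S, 173.623°E:
  A: 1.359 km
  B: 2.351 km
  C: 3.906 km
  D: 2.421 km
  E: 2.736 km
  → nearest: A (1.359 km)
Q at 37.962°S, 173.626°E:
  A: 1.584 km
  B: 2.633 km
  C: 4.288 km
  D: 2.501 km
  E: 3.087 km
  → nearest: A (1.584 km)
R at 37.937°S, 173.623°E:
  A: 2.979 km
  B: 1.274 km
  C: 1.740 km
  D: 2.254 km
  E: 0.991 km
  → nearest: E (0.991 km)

P→A; Q→A; R→E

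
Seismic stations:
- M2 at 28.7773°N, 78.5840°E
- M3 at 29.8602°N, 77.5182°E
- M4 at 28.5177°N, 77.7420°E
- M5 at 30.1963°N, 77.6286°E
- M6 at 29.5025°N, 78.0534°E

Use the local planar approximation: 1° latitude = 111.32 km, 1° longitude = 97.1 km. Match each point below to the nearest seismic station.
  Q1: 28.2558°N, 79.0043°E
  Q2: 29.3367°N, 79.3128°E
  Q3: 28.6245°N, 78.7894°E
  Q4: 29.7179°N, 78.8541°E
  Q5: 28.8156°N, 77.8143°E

Q1 at 28.2558°N, 79.0043°E:
  M2: 70.9630 km
  M3: 229.6109 km
  M4: 125.9890 km
  M5: 253.9820 km
  M6: 166.6910 km
  → nearest: M2 (70.9630 km)
Q2 at 29.3367°N, 79.3128°E:
  M2: 94.2642 km
  M3: 183.7420 km
  M4: 177.6962 km
  M5: 189.4747 km
  M6: 123.6727 km
  → nearest: M2 (94.2642 km)
Q3 at 28.6245°N, 78.7894°E:
  M2: 26.2127 km
  M3: 184.8190 km
  M4: 102.3951 km
  M5: 208.1342 km
  M6: 121.0795 km
  → nearest: M2 (26.2127 km)
Q4 at 29.7179°N, 78.8541°E:
  M2: 107.9422 km
  M3: 130.6795 km
  M4: 171.7887 km
  M5: 130.3695 km
  M6: 81.3616 km
  → nearest: M6 (81.3616 km)
Q5 at 28.8156°N, 77.8143°E:
  M2: 74.8594 km
  M3: 119.7865 km
  M4: 33.8972 km
  M5: 154.7536 km
  M6: 79.9125 km
  → nearest: M4 (33.8972 km)

Q1→M2; Q2→M2; Q3→M2; Q4→M6; Q5→M4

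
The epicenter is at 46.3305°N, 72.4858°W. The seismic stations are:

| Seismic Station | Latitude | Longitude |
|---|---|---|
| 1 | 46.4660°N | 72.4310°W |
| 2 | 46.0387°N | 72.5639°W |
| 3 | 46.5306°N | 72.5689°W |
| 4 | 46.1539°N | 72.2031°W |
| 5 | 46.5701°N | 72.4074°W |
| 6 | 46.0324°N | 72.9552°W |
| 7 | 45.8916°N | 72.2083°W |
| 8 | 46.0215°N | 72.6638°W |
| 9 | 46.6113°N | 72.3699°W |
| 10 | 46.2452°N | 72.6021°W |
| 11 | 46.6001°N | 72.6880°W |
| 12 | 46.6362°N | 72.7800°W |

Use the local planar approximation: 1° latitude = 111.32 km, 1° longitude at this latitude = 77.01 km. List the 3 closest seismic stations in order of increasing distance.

Distances from 46.3305°N, 72.4858°W:
1: 15.6631 km
2: 33.0353 km
3: 23.1762 km
4: 29.3333 km
5: 27.3471 km
6: 49.0706 km
7: 53.3275 km
8: 37.0286 km
9: 32.5080 km
10: 13.0530 km
11: 33.8110 km
12: 40.8826 km
Sorted: 10 (13.0530 km) < 1 (15.6631 km) < 3 (23.1762 km) < 5 (27.3471 km) < 4 (29.3333 km) < …

10, 1, 3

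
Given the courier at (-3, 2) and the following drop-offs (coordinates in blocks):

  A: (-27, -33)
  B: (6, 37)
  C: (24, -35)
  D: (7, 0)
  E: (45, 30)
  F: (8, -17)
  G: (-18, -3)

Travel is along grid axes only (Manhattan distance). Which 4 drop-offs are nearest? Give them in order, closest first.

D, G, F, B

Distances from (-3, 2):
A: 59 blocks
B: 44 blocks
C: 64 blocks
D: 12 blocks
E: 76 blocks
F: 30 blocks
G: 20 blocks
Sorted: D (12 blocks) < G (20 blocks) < F (30 blocks) < B (44 blocks) < A (59 blocks) < C (64 blocks) < …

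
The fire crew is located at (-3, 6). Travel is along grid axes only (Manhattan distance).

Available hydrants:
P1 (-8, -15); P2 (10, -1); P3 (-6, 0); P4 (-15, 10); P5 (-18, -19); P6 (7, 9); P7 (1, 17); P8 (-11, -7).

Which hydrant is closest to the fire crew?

Distances from (-3, 6):
P1: |-5| + |-21| = 5 + 21 = 26
P2: |13| + |-7| = 13 + 7 = 20
P3: |-3| + |-6| = 3 + 6 = 9
P4: |-12| + |4| = 12 + 4 = 16
P5: |-15| + |-25| = 15 + 25 = 40
P6: |10| + |3| = 10 + 3 = 13
P7: |4| + |11| = 4 + 11 = 15
P8: |-8| + |-13| = 8 + 13 = 21
Minimum: P3 at 9.

P3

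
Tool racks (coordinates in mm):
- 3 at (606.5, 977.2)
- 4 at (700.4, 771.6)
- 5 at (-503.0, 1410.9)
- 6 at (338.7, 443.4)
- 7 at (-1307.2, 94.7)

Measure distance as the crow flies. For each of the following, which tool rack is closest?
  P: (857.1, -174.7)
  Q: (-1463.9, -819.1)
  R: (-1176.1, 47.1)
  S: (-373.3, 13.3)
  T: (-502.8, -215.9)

P→6; Q→7; R→7; S→6; T→7

P at (857.1, -174.7):
  3: √((-250.6)² + (1151.9)²) = √(62800.360 + 1326873.610) = 1178.8 mm
  4: √((-156.7)² + (946.3)²) = √(24554.890 + 895483.690) = 959.2 mm
  5: √((-1360.1)² + (1585.6)²) = √(1849872.010 + 2514127.360) = 2089.0 mm
  6: √((-518.4)² + (618.1)²) = √(268738.560 + 382047.610) = 806.7 mm
  7: √((-2164.3)² + (269.4)²) = √(4684194.490 + 72576.360) = 2181.0 mm
  → nearest: 6 (806.7 mm)
Q at (-1463.9, -819.1):
  3: √((2070.4)² + (1796.3)²) = √(4286556.160 + 3226693.690) = 2741.0 mm
  4: √((2164.3)² + (1590.7)²) = √(4684194.490 + 2530326.490) = 2686.0 mm
  5: √((960.9)² + (2230.0)²) = √(923328.810 + 4972900.000) = 2428.2 mm
  6: √((1802.6)² + (1262.5)²) = √(3249366.760 + 1593906.250) = 2200.7 mm
  7: √((156.7)² + (913.8)²) = √(24554.890 + 835030.440) = 927.1 mm
  → nearest: 7 (927.1 mm)
R at (-1176.1, 47.1):
  3: √((1782.6)² + (930.1)²) = √(3177662.760 + 865086.010) = 2010.7 mm
  4: √((1876.5)² + (724.5)²) = √(3521252.250 + 524900.250) = 2011.5 mm
  5: √((673.1)² + (1363.8)²) = √(453063.610 + 1859950.440) = 1520.9 mm
  6: √((1514.8)² + (396.3)²) = √(2294619.040 + 157053.690) = 1565.8 mm
  7: √((-131.1)² + (47.6)²) = √(17187.210 + 2265.760) = 139.5 mm
  → nearest: 7 (139.5 mm)
S at (-373.3, 13.3):
  3: √((979.8)² + (963.9)²) = √(960008.040 + 929103.210) = 1374.4 mm
  4: √((1073.7)² + (758.3)²) = √(1152831.690 + 575018.890) = 1314.5 mm
  5: √((-129.7)² + (1397.6)²) = √(16822.090 + 1953285.760) = 1403.6 mm
  6: √((712.0)² + (430.1)²) = √(506944.000 + 184986.010) = 831.8 mm
  7: √((-933.9)² + (81.4)²) = √(872169.210 + 6625.960) = 937.4 mm
  → nearest: 6 (831.8 mm)
T at (-502.8, -215.9):
  3: √((1109.3)² + (1193.1)²) = √(1230546.490 + 1423487.610) = 1629.1 mm
  4: √((1203.2)² + (987.5)²) = √(1447690.240 + 975156.250) = 1556.5 mm
  5: √((-0.2)² + (1626.8)²) = √(0.040 + 2646478.240) = 1626.8 mm
  6: √((841.5)² + (659.3)²) = √(708122.250 + 434676.490) = 1069.0 mm
  7: √((-804.4)² + (310.6)²) = √(647059.360 + 96472.360) = 862.3 mm
  → nearest: 7 (862.3 mm)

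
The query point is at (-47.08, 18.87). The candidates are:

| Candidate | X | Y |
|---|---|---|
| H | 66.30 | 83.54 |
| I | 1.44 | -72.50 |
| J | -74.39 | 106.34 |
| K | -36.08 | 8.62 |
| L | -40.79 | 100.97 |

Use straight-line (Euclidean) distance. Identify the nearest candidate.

Distances from (-47.08, 18.87):
H: √((113.38)² + (64.67)²) = √(12855.0244 + 4182.2089) = 130.53
I: √((48.52)² + (-91.37)²) = √(2354.1904 + 8348.4769) = 103.45
J: √((-27.31)² + (87.47)²) = √(745.8361 + 7651.0009) = 91.63
K: √((11.00)² + (-10.25)²) = √(121.0000 + 105.0625) = 15.04
L: √((6.29)² + (82.10)²) = √(39.5641 + 6740.4100) = 82.34
Minimum: K at 15.04.

K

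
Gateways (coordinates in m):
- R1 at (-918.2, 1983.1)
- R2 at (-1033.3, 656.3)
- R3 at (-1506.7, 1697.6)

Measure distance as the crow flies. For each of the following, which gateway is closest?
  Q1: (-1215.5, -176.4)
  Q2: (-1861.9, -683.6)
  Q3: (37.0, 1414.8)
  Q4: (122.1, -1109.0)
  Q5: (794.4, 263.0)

Q1 at (-1215.5, -176.4):
  R1: √((297.3)² + (2159.5)²) = √(88387.290 + 4663440.250) = 2179.9 m
  R2: √((182.2)² + (832.7)²) = √(33196.840 + 693389.290) = 852.4 m
  R3: √((-291.2)² + (1874.0)²) = √(84797.440 + 3511876.000) = 1896.5 m
  → nearest: R2 (852.4 m)
Q2 at (-1861.9, -683.6):
  R1: √((943.7)² + (2666.7)²) = √(890569.690 + 7111288.890) = 2828.8 m
  R2: √((828.6)² + (1339.9)²) = √(686577.960 + 1795332.010) = 1575.4 m
  R3: √((355.2)² + (2381.2)²) = √(126167.040 + 5670113.440) = 2407.5 m
  → nearest: R2 (1575.4 m)
Q3 at (37.0, 1414.8):
  R1: √((-955.2)² + (568.3)²) = √(912407.040 + 322964.890) = 1111.5 m
  R2: √((-1070.3)² + (-758.5)²) = √(1145542.090 + 575322.250) = 1311.8 m
  R3: √((-1543.7)² + (282.8)²) = √(2383009.690 + 79975.840) = 1569.4 m
  → nearest: R1 (1111.5 m)
Q4 at (122.1, -1109.0):
  R1: √((-1040.3)² + (3092.1)²) = √(1082224.090 + 9561082.410) = 3262.4 m
  R2: √((-1155.4)² + (1765.3)²) = √(1334949.160 + 3116284.090) = 2109.8 m
  R3: √((-1628.8)² + (2806.6)²) = √(2652989.440 + 7877003.560) = 3245.0 m
  → nearest: R2 (2109.8 m)
Q5 at (794.4, 263.0):
  R1: √((-1712.6)² + (1720.1)²) = √(2932998.760 + 2958744.010) = 2427.3 m
  R2: √((-1827.7)² + (393.3)²) = √(3340487.290 + 154684.890) = 1869.5 m
  R3: √((-2301.1)² + (1434.6)²) = √(5295061.210 + 2058077.160) = 2711.7 m
  → nearest: R2 (1869.5 m)

Q1→R2; Q2→R2; Q3→R1; Q4→R2; Q5→R2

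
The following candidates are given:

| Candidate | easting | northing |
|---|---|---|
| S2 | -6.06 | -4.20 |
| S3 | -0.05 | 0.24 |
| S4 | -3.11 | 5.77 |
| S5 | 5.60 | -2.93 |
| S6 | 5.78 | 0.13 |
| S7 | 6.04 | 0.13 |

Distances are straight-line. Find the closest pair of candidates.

S6 and S7

Pairwise distances:
S6–S7: √((0.26)² + (0.00)²) = √(0.0676 + 0.0000) = 0.26
S5–S6: √((0.18)² + (3.06)²) = √(0.0324 + 9.3636) = 3.07
S5–S7: √((0.44)² + (3.06)²) = √(0.1936 + 9.3636) = 3.09
S3–S6: √((5.83)² + (-0.11)²) = √(33.9889 + 0.0121) = 5.83
S3–S7: √((6.09)² + (-0.11)²) = √(37.0881 + 0.0121) = 6.09
S3–S4: √((-3.06)² + (5.53)²) = √(9.3636 + 30.5809) = 6.32
S3–S5: √((5.65)² + (-3.17)²) = √(31.9225 + 10.0489) = 6.48
S2–S3: √((6.01)² + (4.44)²) = √(36.1201 + 19.7136) = 7.47
S2–S4: √((2.95)² + (9.97)²) = √(8.7025 + 99.4009) = 10.40
S4–S6: √((8.89)² + (-5.64)²) = √(79.0321 + 31.8096) = 10.53
S4–S7: √((9.15)² + (-5.64)²) = √(83.7225 + 31.8096) = 10.75
S2–S5: √((11.66)² + (1.27)²) = √(135.9556 + 1.6129) = 11.73
S4–S5: √((8.71)² + (-8.70)²) = √(75.8641 + 75.6900) = 12.31
S2–S6: √((11.84)² + (4.33)²) = √(140.1856 + 18.7489) = 12.61
S2–S7: √((12.10)² + (4.33)²) = √(146.4100 + 18.7489) = 12.85
Closest pair: S6–S7 at 0.26.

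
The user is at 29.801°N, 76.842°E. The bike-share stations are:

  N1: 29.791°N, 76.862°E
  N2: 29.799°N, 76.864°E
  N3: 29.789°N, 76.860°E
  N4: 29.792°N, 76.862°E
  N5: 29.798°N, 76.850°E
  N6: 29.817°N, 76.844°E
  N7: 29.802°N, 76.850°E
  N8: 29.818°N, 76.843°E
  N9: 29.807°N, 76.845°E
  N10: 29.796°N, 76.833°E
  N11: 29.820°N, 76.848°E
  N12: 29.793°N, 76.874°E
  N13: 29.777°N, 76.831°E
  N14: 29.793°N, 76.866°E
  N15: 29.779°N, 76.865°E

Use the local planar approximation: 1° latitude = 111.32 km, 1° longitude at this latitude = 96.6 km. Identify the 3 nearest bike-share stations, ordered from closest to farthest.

N9, N7, N5

Distances from 29.801°N, 76.842°E:
N1: √((-0.010·111.32)² + (0.020·96.6)²) = √(1.239214 + 3.732624) = 2.2298 km
N2: √((-0.002·111.32)² + (0.022·96.6)²) = √(0.049569 + 4.516475) = 2.1368 km
N3: √((-0.012·111.32)² + (0.018·96.6)²) = √(1.784469 + 3.023425) = 2.1927 km
N4: √((-0.009·111.32)² + (0.020·96.6)²) = √(1.003764 + 3.732624) = 2.1763 km
N5: √((-0.003·111.32)² + (0.008·96.6)²) = √(0.111529 + 0.597220) = 0.8419 km
N6: √((0.016·111.32)² + (0.002·96.6)²) = √(3.172388 + 0.037326) = 1.7916 km
N7: √((0.001·111.32)² + (0.008·96.6)²) = √(0.012392 + 0.597220) = 0.7808 km
N8: √((0.017·111.32)² + (0.001·96.6)²) = √(3.581329 + 0.009332) = 1.8949 km
N9: √((0.006·111.32)² + (0.003·96.6)²) = √(0.446117 + 0.083984) = 0.7281 km
N10: √((-0.005·111.32)² + (-0.009·96.6)²) = √(0.309804 + 0.755856) = 1.0323 km
N11: √((0.019·111.32)² + (0.006·96.6)²) = √(4.473563 + 0.335936) = 2.1931 km
N12: √((-0.008·111.32)² + (0.032·96.6)²) = √(0.793097 + 9.555517) = 3.2169 km
N13: √((-0.024·111.32)² + (-0.011·96.6)²) = √(7.137874 + 1.129119) = 2.8752 km
N14: √((-0.008·111.32)² + (0.024·96.6)²) = √(0.793097 + 5.374979) = 2.4836 km
N15: √((-0.022·111.32)² + (0.023·96.6)²) = √(5.997797 + 4.936395) = 3.3067 km
Sorted: N9 (0.7281 km) < N7 (0.7808 km) < N5 (0.8419 km) < N10 (1.0323 km) < N6 (1.7916 km) < …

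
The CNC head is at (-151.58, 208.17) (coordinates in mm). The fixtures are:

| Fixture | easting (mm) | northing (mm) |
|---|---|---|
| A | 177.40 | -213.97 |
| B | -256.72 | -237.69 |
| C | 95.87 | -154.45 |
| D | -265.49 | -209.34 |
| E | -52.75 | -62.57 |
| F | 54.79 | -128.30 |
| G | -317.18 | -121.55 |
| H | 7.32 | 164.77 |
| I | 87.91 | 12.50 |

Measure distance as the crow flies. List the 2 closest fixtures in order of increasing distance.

Distances from (-151.58, 208.17):
A: 535.19 mm
B: 458.09 mm
C: 439.00 mm
D: 432.77 mm
E: 288.21 mm
F: 394.72 mm
G: 368.97 mm
H: 164.72 mm
I: 309.26 mm
Sorted: H (164.72 mm) < E (288.21 mm) < I (309.26 mm) < G (368.97 mm) < …

H, E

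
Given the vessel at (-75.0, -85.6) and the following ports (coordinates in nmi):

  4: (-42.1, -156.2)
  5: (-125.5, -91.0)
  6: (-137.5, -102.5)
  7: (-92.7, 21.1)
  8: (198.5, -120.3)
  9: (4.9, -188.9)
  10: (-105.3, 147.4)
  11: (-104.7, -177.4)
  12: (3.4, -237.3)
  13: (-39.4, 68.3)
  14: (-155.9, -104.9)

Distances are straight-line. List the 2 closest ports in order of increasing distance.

5, 6

Distances from (-75.0, -85.6):
4: √((32.9)² + (-70.6)²) = √(1082.410 + 4984.360) = 77.9 nmi
5: √((-50.5)² + (-5.4)²) = √(2550.250 + 29.160) = 50.8 nmi
6: √((-62.5)² + (-16.9)²) = √(3906.250 + 285.610) = 64.7 nmi
7: √((-17.7)² + (106.7)²) = √(313.290 + 11384.890) = 108.2 nmi
8: √((273.5)² + (-34.7)²) = √(74802.250 + 1204.090) = 275.7 nmi
9: √((79.9)² + (-103.3)²) = √(6384.010 + 10670.890) = 130.6 nmi
10: √((-30.3)² + (233.0)²) = √(918.090 + 54289.000) = 235.0 nmi
11: √((-29.7)² + (-91.8)²) = √(882.090 + 8427.240) = 96.5 nmi
12: √((78.4)² + (-151.7)²) = √(6146.560 + 23012.890) = 170.8 nmi
13: √((35.6)² + (153.9)²) = √(1267.360 + 23685.210) = 158.0 nmi
14: √((-80.9)² + (-19.3)²) = √(6544.810 + 372.490) = 83.2 nmi
Sorted: 5 (50.8 nmi) < 6 (64.7 nmi) < 4 (77.9 nmi) < 14 (83.2 nmi) < …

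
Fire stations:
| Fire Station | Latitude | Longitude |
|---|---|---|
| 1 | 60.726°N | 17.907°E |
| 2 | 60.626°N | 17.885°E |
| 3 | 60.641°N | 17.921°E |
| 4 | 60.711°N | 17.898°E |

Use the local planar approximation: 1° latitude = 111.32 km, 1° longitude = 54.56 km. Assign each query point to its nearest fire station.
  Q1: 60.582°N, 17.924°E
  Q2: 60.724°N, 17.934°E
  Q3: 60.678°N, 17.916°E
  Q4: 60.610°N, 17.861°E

Q1→2; Q2→1; Q3→4; Q4→2

Q1 at 60.582°N, 17.924°E:
  1: √((0.144·111.32)² + (-0.017·54.56)²) = √(256.96346 + 0.86029) = 16.057 km
  2: √((0.044·111.32)² + (-0.039·54.56)²) = √(23.99119 + 4.52770) = 5.340 km
  3: √((0.059·111.32)² + (-0.003·54.56)²) = √(43.13705 + 0.02679) = 6.570 km
  4: √((0.129·111.32)² + (-0.026·54.56)²) = √(206.21764 + 2.01231) = 14.430 km
  → nearest: 2 (5.340 km)
Q2 at 60.724°N, 17.934°E:
  1: √((0.002·111.32)² + (-0.027·54.56)²) = √(0.04957 + 2.17008) = 1.490 km
  2: √((-0.098·111.32)² + (-0.049·54.56)²) = √(119.01414 + 7.14728) = 11.232 km
  3: √((-0.083·111.32)² + (-0.013·54.56)²) = √(85.36947 + 0.50308) = 9.267 km
  4: √((-0.013·111.32)² + (-0.036·54.56)²) = √(2.09427 + 3.85792) = 2.440 km
  → nearest: 1 (1.490 km)
Q3 at 60.678°N, 17.916°E:
  1: √((0.048·111.32)² + (-0.009·54.56)²) = √(28.55150 + 0.24112) = 5.366 km
  2: √((-0.052·111.32)² + (-0.031·54.56)²) = √(33.50835 + 2.86070) = 6.031 km
  3: √((-0.037·111.32)² + (0.005·54.56)²) = √(16.96484 + 0.07442) = 4.128 km
  4: √((0.033·111.32)² + (-0.018·54.56)²) = √(13.49504 + 0.96448) = 3.803 km
  → nearest: 4 (3.803 km)
Q4 at 60.610°N, 17.861°E:
  1: √((0.116·111.32)² + (0.046·54.56)²) = √(166.74867 + 6.29890) = 13.155 km
  2: √((0.016·111.32)² + (0.024·54.56)²) = √(3.17239 + 1.71463) = 2.211 km
  3: √((0.031·111.32)² + (0.060·54.56)²) = √(11.90885 + 10.71646) = 4.757 km
  4: √((0.101·111.32)² + (0.037·54.56)²) = √(126.41224 + 4.07523) = 11.423 km
  → nearest: 2 (2.211 km)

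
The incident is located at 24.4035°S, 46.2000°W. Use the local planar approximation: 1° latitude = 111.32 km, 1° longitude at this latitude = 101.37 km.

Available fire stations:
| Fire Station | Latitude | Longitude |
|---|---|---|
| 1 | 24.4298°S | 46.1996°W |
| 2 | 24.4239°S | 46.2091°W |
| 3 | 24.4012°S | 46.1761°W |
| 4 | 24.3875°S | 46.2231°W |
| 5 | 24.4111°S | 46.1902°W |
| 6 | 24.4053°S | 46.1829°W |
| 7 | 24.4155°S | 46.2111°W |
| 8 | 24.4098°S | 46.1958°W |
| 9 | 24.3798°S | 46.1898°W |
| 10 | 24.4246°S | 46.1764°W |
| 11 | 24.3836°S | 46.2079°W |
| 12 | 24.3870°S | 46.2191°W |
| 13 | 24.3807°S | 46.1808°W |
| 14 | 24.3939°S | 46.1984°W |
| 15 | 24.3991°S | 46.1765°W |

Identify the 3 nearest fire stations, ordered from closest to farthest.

Distances from 24.4035°S, 46.2000°W:
1: 2.9280 km
2: 2.4511 km
3: 2.4362 km
4: 2.9421 km
5: 1.3049 km
6: 1.7450 km
7: 1.7466 km
8: 0.8204 km
9: 2.8337 km
10: 3.3527 km
11: 2.3556 km
12: 2.6688 km
13: 3.1984 km
14: 1.0809 km
15: 2.4320 km
Sorted: 8 (0.8204 km) < 14 (1.0809 km) < 5 (1.3049 km) < 6 (1.7450 km) < 7 (1.7466 km) < …

8, 14, 5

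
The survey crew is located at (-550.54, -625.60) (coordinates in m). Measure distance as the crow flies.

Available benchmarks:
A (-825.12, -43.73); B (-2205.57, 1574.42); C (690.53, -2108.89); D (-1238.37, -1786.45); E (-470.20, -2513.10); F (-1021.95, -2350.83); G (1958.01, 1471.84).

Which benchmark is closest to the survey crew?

Distances from (-550.54, -625.60):
A: √((-274.58)² + (581.87)²) = √(75394.1764 + 338572.6969) = 643.40 m
B: √((-1655.03)² + (2200.02)²) = √(2739124.3009 + 4840088.0004) = 2753.04 m
C: √((1241.07)² + (-1483.29)²) = √(1540254.7449 + 2200149.2241) = 1934.01 m
D: √((-687.83)² + (-1160.85)²) = √(473110.1089 + 1347572.7225) = 1349.33 m
E: √((80.34)² + (-1887.50)²) = √(6454.5156 + 3562656.2500) = 1889.21 m
F: √((-471.41)² + (-1725.23)²) = √(222227.3881 + 2976418.5529) = 1788.48 m
G: √((2508.55)² + (2097.44)²) = √(6292823.1025 + 4399254.5536) = 3269.87 m
Minimum: A at 643.40 m.

A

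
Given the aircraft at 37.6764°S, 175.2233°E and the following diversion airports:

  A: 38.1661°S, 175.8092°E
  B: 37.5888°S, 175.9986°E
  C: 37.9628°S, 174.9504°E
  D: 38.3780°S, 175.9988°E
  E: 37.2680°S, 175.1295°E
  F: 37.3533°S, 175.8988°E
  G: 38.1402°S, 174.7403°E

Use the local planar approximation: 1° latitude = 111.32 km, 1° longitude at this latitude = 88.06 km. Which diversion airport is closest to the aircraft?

Distances from 37.6764°S, 175.2233°E:
A: 75.0579 km
B: 68.9658 km
C: 39.9247 km
D: 103.7475 km
E: 46.2074 km
F: 69.5131 km
G: 66.8934 km
Minimum: C at 39.9247 km.

C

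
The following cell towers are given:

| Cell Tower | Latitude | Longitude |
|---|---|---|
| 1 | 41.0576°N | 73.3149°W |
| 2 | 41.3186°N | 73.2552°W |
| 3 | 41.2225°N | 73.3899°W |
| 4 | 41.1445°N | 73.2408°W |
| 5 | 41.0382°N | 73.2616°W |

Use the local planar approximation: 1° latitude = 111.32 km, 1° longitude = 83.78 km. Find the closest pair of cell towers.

1 and 5

Pairwise distances:
1–2: 29.4819 km
1–3: 19.4023 km
1–4: 11.4944 km
1–5: 4.9603 km
2–3: 15.5499 km
2–4: 19.4183 km
2–5: 31.2187 km
3–4: 15.2129 km
3–5: 23.1616 km
4–5: 11.9609 km
Closest pair: 1–5 at 4.9603 km.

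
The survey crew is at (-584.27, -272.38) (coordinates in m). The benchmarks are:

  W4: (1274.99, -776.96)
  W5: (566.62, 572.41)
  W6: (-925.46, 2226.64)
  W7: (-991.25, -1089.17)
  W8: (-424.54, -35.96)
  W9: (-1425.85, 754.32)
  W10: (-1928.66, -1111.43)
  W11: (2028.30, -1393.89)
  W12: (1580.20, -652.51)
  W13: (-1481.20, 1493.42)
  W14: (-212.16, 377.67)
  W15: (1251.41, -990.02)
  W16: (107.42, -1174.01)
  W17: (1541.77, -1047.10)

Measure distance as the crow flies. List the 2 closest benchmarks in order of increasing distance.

W8, W14

Distances from (-584.27, -272.38):
W4: √((1859.26)² + (-504.58)²) = √(3456847.7476 + 254600.9764) = 1926.51 m
W5: √((1150.89)² + (844.79)²) = √(1324547.7921 + 713670.1441) = 1427.66 m
W6: √((-341.19)² + (2499.02)²) = √(116410.6161 + 6245100.9604) = 2522.20 m
W7: √((-406.98)² + (-816.79)²) = √(165632.7204 + 667145.9041) = 912.57 m
W8: √((159.73)² + (236.42)²) = √(25513.6729 + 55894.4164) = 285.32 m
W9: √((-841.58)² + (1026.70)²) = √(708256.8964 + 1054112.8900) = 1327.54 m
W10: √((-1344.39)² + (-839.05)²) = √(1807384.4721 + 704004.9025) = 1584.74 m
W11: √((2612.57)² + (-1121.51)²) = √(6825522.0049 + 1257784.6801) = 2843.12 m
W12: √((2164.47)² + (-380.13)²) = √(4684930.3809 + 144498.8169) = 2197.60 m
W13: √((-896.93)² + (1765.80)²) = √(804483.4249 + 3118049.6400) = 1980.54 m
W14: √((372.11)² + (650.05)²) = √(138465.8521 + 422565.0025) = 749.02 m
W15: √((1835.68)² + (-717.64)²) = √(3369721.0624 + 515007.1696) = 1970.97 m
W16: √((691.69)² + (-901.63)²) = √(478435.0561 + 812936.6569) = 1136.39 m
W17: √((2126.04)² + (-774.72)²) = √(4520046.0816 + 600191.0784) = 2262.79 m
Sorted: W8 (285.32 m) < W14 (749.02 m) < W7 (912.57 m) < W16 (1136.39 m) < …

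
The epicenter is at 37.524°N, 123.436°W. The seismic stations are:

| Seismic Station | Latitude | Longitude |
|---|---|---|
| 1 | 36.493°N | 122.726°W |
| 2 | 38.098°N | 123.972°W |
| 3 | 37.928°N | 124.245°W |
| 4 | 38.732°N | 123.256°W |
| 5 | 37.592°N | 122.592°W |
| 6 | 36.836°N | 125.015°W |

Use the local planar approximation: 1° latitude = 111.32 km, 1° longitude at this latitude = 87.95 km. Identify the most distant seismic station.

6

Distances from 37.524°N, 123.436°W:
1: √((-1.031·111.32)² + (0.710·87.95)²) = √(13172.36408 + 3899.31558) = 130.659 km
2: √((0.574·111.32)² + (-0.536·87.95)²) = √(4082.91351 + 2222.29274) = 79.405 km
3: √((0.404·111.32)² + (-0.809·87.95)²) = √(2022.59591 + 5062.54307) = 84.173 km
4: √((1.208·111.32)² + (0.180·87.95)²) = √(18083.40729 + 250.62056) = 135.403 km
5: √((0.068·111.32)² + (0.844·87.95)²) = √(57.30127 + 5510.06321) = 74.615 km
6: √((-0.688·111.32)² + (-1.579·87.95)²) = √(5865.74625 + 19285.72402) = 158.592 km
Maximum: 6 at 158.592 km.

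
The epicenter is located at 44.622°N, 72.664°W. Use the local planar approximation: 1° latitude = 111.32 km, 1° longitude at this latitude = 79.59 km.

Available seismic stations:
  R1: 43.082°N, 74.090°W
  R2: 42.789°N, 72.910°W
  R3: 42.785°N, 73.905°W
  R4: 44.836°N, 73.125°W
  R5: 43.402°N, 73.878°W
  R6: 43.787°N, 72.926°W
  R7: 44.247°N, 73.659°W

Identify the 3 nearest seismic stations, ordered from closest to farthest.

Distances from 44.622°N, 72.664°W:
R1: √((-1.540·111.32)² + (-1.426·79.59)²) = √(29389.20492 + 12881.19220) = 205.598 km
R2: √((-1.833·111.32)² + (-0.246·79.59)²) = √(41636.22294 + 383.34272) = 204.987 km
R3: √((-1.837·111.32)² + (-1.241·79.59)²) = √(41818.13959 + 9755.74797) = 227.099 km
R4: √((0.214·111.32)² + (-0.461·79.59)²) = √(567.51055 + 1346.22875) = 43.746 km
R5: √((-1.220·111.32)² + (-1.214·79.59)²) = √(18444.46475 + 9335.86113) = 166.674 km
R6: √((-0.835·111.32)² + (-0.262·79.59)²) = √(8640.11148 + 434.83009) = 95.262 km
R7: √((-0.375·111.32)² + (-0.995·79.59)²) = √(1742.64502 + 6271.38078) = 89.521 km
Sorted: R4 (43.746 km) < R7 (89.521 km) < R6 (95.262 km) < R5 (166.674 km) < R2 (204.987 km) < …

R4, R7, R6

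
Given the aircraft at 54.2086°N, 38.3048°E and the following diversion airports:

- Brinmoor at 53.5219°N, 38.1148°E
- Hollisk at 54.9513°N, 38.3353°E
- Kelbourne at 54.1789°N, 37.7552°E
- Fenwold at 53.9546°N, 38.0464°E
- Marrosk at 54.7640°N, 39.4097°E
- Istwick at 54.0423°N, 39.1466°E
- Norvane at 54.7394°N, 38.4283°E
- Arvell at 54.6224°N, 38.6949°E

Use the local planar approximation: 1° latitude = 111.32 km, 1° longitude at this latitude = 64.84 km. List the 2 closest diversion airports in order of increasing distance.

Distances from 54.2086°N, 38.3048°E:
Brinmoor: √((-0.6867·111.32)² + (-0.1900·64.84)²) = √(5843.600131 + 151.772544) = 77.4298 km
Hollisk: √((0.7427·111.32)² + (0.0305·64.84)²) = √(6835.546518 + 3.910981) = 82.7010 km
Kelbourne: √((-0.0297·111.32)² + (-0.5496·64.84)²) = √(10.930985 + 1269.929057) = 35.7891 km
Fenwold: √((-0.2540·111.32)² + (-0.2584·64.84)²) = √(799.491459 + 280.718498) = 32.8665 km
Marrosk: √((0.5554·111.32)² + (1.1049·64.84)²) = √(3822.593757 + 5132.535471) = 94.6315 km
Istwick: √((-0.1663·111.32)² + (0.8418·64.84)²) = √(342.713249 + 2979.228783) = 57.6363 km
Norvane: √((0.5308·111.32)² + (0.1235·64.84)²) = √(3491.469268 + 64.123900) = 59.6288 km
Arvell: √((0.4138·111.32)² + (0.3901·64.84)²) = √(2121.911996 + 639.790685) = 52.5519 km
Sorted: Fenwold (32.8665 km) < Kelbourne (35.7891 km) < Arvell (52.5519 km) < Istwick (57.6363 km) < …

Fenwold, Kelbourne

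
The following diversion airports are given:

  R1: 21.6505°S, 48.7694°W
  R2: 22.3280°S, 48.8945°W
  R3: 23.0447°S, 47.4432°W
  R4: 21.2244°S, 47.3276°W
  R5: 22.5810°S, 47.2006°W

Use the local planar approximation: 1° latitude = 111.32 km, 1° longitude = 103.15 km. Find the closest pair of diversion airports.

Pairwise distances:
R1–R2: 76.5153 km
R1–R3: 206.8848 km
R1–R4: 156.1027 km
R1–R5: 192.1347 km
R2–R3: 169.6346 km
R2–R4: 203.0164 km
R2–R5: 176.9811 km
R3–R4: 202.9863 km
R3–R5: 57.3650 km
R4–R5: 151.5838 km
Closest pair: R3–R5 at 57.3650 km.

R3 and R5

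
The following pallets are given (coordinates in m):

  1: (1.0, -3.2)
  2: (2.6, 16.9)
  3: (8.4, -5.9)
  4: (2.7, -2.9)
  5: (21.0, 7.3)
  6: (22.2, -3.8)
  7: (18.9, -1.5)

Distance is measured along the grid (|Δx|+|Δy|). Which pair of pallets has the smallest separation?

Pairwise distances:
1–2: 21.7 m
1–3: 10.1 m
1–4: 2.0 m
1–5: 30.5 m
1–6: 21.8 m
1–7: 19.6 m
2–3: 28.6 m
2–4: 19.9 m
2–5: 28.0 m
2–6: 40.3 m
2–7: 34.7 m
3–4: 8.7 m
3–5: 25.8 m
3–6: 15.9 m
3–7: 14.9 m
4–5: 28.5 m
4–6: 20.4 m
4–7: 17.6 m
5–6: 12.3 m
5–7: 10.9 m
6–7: 5.6 m
Closest pair: 1–4 at 2.0 m.

1 and 4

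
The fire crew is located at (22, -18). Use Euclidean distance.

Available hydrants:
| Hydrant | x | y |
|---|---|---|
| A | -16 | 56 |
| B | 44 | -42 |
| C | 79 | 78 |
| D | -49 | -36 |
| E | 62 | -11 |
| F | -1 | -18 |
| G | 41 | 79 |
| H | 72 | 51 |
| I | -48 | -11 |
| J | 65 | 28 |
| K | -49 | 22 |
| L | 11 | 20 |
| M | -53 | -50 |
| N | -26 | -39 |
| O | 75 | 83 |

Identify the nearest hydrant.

F

Distances from (22, -18):
A: 83.19
B: 32.56
C: 111.65
D: 73.25
E: 40.61
F: 23.00
G: 98.84
H: 85.21
I: 70.35
J: 62.97
K: 81.49
L: 39.56
M: 81.54
N: 52.39
O: 114.06
Minimum: F at 23.00.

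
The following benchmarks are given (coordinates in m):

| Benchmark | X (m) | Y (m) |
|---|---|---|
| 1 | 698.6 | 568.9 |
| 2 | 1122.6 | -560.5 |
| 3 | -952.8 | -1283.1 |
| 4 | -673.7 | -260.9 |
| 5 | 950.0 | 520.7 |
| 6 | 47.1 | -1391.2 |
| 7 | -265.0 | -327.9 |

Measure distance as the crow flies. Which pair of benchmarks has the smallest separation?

Pairwise distances:
1–5: 256.0 m
4–7: 414.2 m
3–6: 1005.7 m
3–4: 1059.6 m
2–5: 1094.9 m
6–7: 1108.2 m
3–7: 1177.1 m
1–2: 1206.4 m
1–7: 1316.3 m
4–6: 1340.6 m
2–6: 1359.0 m
2–7: 1407.0 m
5–7: 1482.0 m
1–4: 1603.7 m
4–5: 1802.0 m
2–4: 1821.1 m
1–6: 2065.5 m
5–6: 2114.4 m
2–3: 2197.6 m
1–3: 2481.3 m
3–5: 2621.9 m
Closest pair: 1–5 at 256.0 m.

1 and 5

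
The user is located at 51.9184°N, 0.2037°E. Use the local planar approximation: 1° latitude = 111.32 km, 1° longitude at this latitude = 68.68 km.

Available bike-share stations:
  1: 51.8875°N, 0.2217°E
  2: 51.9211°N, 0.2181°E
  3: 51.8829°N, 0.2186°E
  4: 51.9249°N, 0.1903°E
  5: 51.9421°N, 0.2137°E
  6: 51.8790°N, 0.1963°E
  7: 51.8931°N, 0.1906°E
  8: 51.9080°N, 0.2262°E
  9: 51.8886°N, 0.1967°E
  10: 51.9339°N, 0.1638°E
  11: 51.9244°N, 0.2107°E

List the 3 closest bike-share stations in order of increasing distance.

11, 2, 4

Distances from 51.9184°N, 0.2037°E:
1: √((-0.0309·111.32)² + (0.0180·68.68)²) = √(11.832141 + 1.528289) = 3.6552 km
2: √((0.0027·111.32)² + (0.0144·68.68)²) = √(0.090339 + 0.978105) = 1.0337 km
3: √((-0.0355·111.32)² + (0.0149·68.68)²) = √(15.617197 + 1.047208) = 4.0822 km
4: √((0.0065·111.32)² + (-0.0134·68.68)²) = √(0.523568 + 0.846974) = 1.1707 km
5: √((0.0237·111.32)² + (0.0100·68.68)²) = √(6.960542 + 0.471694) = 2.7262 km
6: √((-0.0394·111.32)² + (-0.0074·68.68)²) = √(19.237066 + 0.258300) = 4.4154 km
7: √((-0.0253·111.32)² + (-0.0131·68.68)²) = √(7.932086 + 0.809474) = 2.9566 km
8: √((-0.0104·111.32)² + (0.0225·68.68)²) = √(1.340334 + 2.387952) = 1.9309 km
9: √((-0.0298·111.32)² + (-0.0070·68.68)²) = √(11.004718 + 0.231130) = 3.3520 km
10: √((0.0155·111.32)² + (-0.0399·68.68)²) = √(2.977212 + 7.509419) = 3.2383 km
11: √((0.0060·111.32)² + (0.0070·68.68)²) = √(0.446117 + 0.231130) = 0.8230 km
Sorted: 11 (0.8230 km) < 2 (1.0337 km) < 4 (1.1707 km) < 8 (1.9309 km) < 5 (2.7262 km) < …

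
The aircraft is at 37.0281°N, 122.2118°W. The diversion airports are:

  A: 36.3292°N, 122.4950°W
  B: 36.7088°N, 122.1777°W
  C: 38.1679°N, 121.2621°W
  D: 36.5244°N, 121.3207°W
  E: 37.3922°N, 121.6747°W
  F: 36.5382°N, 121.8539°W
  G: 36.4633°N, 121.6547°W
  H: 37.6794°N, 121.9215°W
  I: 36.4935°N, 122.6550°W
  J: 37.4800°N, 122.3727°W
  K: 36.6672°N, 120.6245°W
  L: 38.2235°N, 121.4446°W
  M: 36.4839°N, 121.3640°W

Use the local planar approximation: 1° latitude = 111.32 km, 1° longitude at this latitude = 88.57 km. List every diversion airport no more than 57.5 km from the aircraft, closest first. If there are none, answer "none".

Distances from 37.0281°N, 122.2118°W:
A: √((-0.6989·111.32)² + (-0.2832·88.57)²) = √(6053.080871 + 629.158093) = 81.7450 km
B: √((-0.3193·111.32)² + (0.0341·88.57)²) = √(1263.409774 + 9.121832) = 35.6726 km
C: √((1.1398·111.32)² + (0.9497·88.57)²) = √(16099.177942 + 7075.321281) = 152.2317 km
D: √((-0.5037·111.32)² + (0.8911·88.57)²) = √(3144.056175 + 6229.112532) = 96.8151 km
E: √((0.3641·111.32)² + (0.5371·88.57)²) = √(1642.811571 + 2262.994998) = 62.4965 km
F: √((-0.4899·111.32)² + (0.3579·88.57)²) = √(2974.139084 + 1004.839471) = 63.0791 km
G: √((-0.5648·111.32)² + (0.5571·88.57)²) = √(3953.081529 + 2434.667207) = 79.9234 km
H: √((0.6513·111.32)² + (0.2903·88.57)²) = √(5256.643827 + 661.100310) = 76.9269 km
I: √((-0.5346·111.32)² + (-0.4432·88.57)²) = √(3541.639104 + 1540.894102) = 71.2919 km
J: √((0.4519·111.32)² + (-0.1609·88.57)²) = √(2530.644135 + 203.088521) = 52.2851 km
K: √((-0.3609·111.32)² + (1.5873·88.57)²) = √(1614.061801 + 19764.749838) = 146.2150 km
L: √((1.1954·111.32)² + (0.7672·88.57)²) = √(17708.138022 + 4617.325354) = 149.4171 km
M: √((-0.5442·111.32)² + (0.8478·88.57)²) = √(3669.978079 + 5638.454936) = 96.4802 km
Threshold 57.5 km: B (35.6726 km), J (52.2851 km) are within range.

B, J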